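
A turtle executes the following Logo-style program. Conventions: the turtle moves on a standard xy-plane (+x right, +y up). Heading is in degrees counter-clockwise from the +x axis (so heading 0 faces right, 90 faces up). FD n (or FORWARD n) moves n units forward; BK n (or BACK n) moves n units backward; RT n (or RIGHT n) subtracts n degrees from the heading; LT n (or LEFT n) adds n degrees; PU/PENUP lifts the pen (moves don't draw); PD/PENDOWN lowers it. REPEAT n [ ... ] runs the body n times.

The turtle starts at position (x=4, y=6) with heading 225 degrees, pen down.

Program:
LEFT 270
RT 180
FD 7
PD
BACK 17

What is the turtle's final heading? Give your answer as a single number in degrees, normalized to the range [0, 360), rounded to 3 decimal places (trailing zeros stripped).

Executing turtle program step by step:
Start: pos=(4,6), heading=225, pen down
LT 270: heading 225 -> 135
RT 180: heading 135 -> 315
FD 7: (4,6) -> (8.95,1.05) [heading=315, draw]
PD: pen down
BK 17: (8.95,1.05) -> (-3.071,13.071) [heading=315, draw]
Final: pos=(-3.071,13.071), heading=315, 2 segment(s) drawn

Answer: 315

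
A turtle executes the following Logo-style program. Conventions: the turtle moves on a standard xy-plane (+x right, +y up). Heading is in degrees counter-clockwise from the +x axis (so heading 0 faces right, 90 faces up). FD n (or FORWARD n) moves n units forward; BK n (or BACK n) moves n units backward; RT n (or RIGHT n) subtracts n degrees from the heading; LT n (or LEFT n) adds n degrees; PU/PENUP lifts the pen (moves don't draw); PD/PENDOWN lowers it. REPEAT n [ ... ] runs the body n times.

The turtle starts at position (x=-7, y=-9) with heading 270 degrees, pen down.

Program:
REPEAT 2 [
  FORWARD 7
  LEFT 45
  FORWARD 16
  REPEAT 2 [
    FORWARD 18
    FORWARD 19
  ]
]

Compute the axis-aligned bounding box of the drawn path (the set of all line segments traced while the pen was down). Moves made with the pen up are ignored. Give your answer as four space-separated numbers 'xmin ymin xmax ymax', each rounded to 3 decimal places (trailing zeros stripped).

Executing turtle program step by step:
Start: pos=(-7,-9), heading=270, pen down
REPEAT 2 [
  -- iteration 1/2 --
  FD 7: (-7,-9) -> (-7,-16) [heading=270, draw]
  LT 45: heading 270 -> 315
  FD 16: (-7,-16) -> (4.314,-27.314) [heading=315, draw]
  REPEAT 2 [
    -- iteration 1/2 --
    FD 18: (4.314,-27.314) -> (17.042,-40.042) [heading=315, draw]
    FD 19: (17.042,-40.042) -> (30.477,-53.477) [heading=315, draw]
    -- iteration 2/2 --
    FD 18: (30.477,-53.477) -> (43.205,-66.205) [heading=315, draw]
    FD 19: (43.205,-66.205) -> (56.64,-79.64) [heading=315, draw]
  ]
  -- iteration 2/2 --
  FD 7: (56.64,-79.64) -> (61.589,-84.589) [heading=315, draw]
  LT 45: heading 315 -> 0
  FD 16: (61.589,-84.589) -> (77.589,-84.589) [heading=0, draw]
  REPEAT 2 [
    -- iteration 1/2 --
    FD 18: (77.589,-84.589) -> (95.589,-84.589) [heading=0, draw]
    FD 19: (95.589,-84.589) -> (114.589,-84.589) [heading=0, draw]
    -- iteration 2/2 --
    FD 18: (114.589,-84.589) -> (132.589,-84.589) [heading=0, draw]
    FD 19: (132.589,-84.589) -> (151.589,-84.589) [heading=0, draw]
  ]
]
Final: pos=(151.589,-84.589), heading=0, 12 segment(s) drawn

Segment endpoints: x in {-7, -7, 4.314, 17.042, 30.477, 43.205, 56.64, 61.589, 77.589, 95.589, 114.589, 132.589, 151.589}, y in {-84.589, -79.64, -66.205, -53.477, -40.042, -27.314, -16, -9}
xmin=-7, ymin=-84.589, xmax=151.589, ymax=-9

Answer: -7 -84.589 151.589 -9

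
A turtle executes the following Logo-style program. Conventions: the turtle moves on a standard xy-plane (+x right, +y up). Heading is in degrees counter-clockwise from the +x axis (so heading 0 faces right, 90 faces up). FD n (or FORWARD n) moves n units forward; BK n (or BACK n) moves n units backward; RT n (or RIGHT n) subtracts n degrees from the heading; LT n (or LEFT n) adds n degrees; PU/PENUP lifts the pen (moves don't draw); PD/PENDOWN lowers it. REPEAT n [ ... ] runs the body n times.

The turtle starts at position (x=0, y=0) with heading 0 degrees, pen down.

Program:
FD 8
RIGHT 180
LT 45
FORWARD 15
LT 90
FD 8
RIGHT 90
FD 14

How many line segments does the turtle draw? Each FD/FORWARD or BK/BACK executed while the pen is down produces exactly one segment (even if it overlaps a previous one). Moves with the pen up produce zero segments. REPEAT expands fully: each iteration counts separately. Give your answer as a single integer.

Executing turtle program step by step:
Start: pos=(0,0), heading=0, pen down
FD 8: (0,0) -> (8,0) [heading=0, draw]
RT 180: heading 0 -> 180
LT 45: heading 180 -> 225
FD 15: (8,0) -> (-2.607,-10.607) [heading=225, draw]
LT 90: heading 225 -> 315
FD 8: (-2.607,-10.607) -> (3.05,-16.263) [heading=315, draw]
RT 90: heading 315 -> 225
FD 14: (3.05,-16.263) -> (-6.849,-26.163) [heading=225, draw]
Final: pos=(-6.849,-26.163), heading=225, 4 segment(s) drawn
Segments drawn: 4

Answer: 4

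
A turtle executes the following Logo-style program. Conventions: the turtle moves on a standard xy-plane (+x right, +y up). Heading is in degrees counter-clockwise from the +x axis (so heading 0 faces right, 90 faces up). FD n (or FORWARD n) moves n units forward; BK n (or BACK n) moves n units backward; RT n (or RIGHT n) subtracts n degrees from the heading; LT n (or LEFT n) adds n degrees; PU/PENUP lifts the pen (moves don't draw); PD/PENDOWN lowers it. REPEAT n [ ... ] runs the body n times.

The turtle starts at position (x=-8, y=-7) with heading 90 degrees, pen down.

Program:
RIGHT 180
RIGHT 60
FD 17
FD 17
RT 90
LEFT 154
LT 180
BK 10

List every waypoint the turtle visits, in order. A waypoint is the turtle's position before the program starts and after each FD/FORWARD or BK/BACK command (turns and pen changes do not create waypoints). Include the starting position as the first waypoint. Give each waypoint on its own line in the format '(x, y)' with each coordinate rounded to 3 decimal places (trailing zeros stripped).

Answer: (-8, -7)
(-22.722, -15.5)
(-37.445, -24)
(-36.747, -33.976)

Derivation:
Executing turtle program step by step:
Start: pos=(-8,-7), heading=90, pen down
RT 180: heading 90 -> 270
RT 60: heading 270 -> 210
FD 17: (-8,-7) -> (-22.722,-15.5) [heading=210, draw]
FD 17: (-22.722,-15.5) -> (-37.445,-24) [heading=210, draw]
RT 90: heading 210 -> 120
LT 154: heading 120 -> 274
LT 180: heading 274 -> 94
BK 10: (-37.445,-24) -> (-36.747,-33.976) [heading=94, draw]
Final: pos=(-36.747,-33.976), heading=94, 3 segment(s) drawn
Waypoints (4 total):
(-8, -7)
(-22.722, -15.5)
(-37.445, -24)
(-36.747, -33.976)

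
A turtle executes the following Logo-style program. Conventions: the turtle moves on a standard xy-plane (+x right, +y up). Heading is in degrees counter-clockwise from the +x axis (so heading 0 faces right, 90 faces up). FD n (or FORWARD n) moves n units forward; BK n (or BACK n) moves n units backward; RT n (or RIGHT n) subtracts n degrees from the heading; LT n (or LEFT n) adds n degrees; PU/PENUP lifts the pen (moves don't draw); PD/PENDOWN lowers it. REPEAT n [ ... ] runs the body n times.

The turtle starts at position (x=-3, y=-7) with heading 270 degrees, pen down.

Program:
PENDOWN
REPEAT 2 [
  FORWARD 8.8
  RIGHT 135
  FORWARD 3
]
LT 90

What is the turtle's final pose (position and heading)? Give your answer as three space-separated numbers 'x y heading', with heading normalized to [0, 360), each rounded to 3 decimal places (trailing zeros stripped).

Executing turtle program step by step:
Start: pos=(-3,-7), heading=270, pen down
PD: pen down
REPEAT 2 [
  -- iteration 1/2 --
  FD 8.8: (-3,-7) -> (-3,-15.8) [heading=270, draw]
  RT 135: heading 270 -> 135
  FD 3: (-3,-15.8) -> (-5.121,-13.679) [heading=135, draw]
  -- iteration 2/2 --
  FD 8.8: (-5.121,-13.679) -> (-11.344,-7.456) [heading=135, draw]
  RT 135: heading 135 -> 0
  FD 3: (-11.344,-7.456) -> (-8.344,-7.456) [heading=0, draw]
]
LT 90: heading 0 -> 90
Final: pos=(-8.344,-7.456), heading=90, 4 segment(s) drawn

Answer: -8.344 -7.456 90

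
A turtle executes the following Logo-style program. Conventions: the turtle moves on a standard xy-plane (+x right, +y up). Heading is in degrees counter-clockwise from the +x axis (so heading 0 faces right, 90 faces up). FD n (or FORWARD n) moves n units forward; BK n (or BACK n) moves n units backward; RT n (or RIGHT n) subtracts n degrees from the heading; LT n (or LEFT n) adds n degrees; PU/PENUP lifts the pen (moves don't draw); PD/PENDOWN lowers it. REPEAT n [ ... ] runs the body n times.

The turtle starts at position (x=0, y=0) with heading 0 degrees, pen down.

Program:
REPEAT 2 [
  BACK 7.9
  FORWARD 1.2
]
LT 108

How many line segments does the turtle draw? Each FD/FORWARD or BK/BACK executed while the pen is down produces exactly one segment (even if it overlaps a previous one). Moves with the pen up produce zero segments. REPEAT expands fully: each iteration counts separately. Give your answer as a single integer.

Executing turtle program step by step:
Start: pos=(0,0), heading=0, pen down
REPEAT 2 [
  -- iteration 1/2 --
  BK 7.9: (0,0) -> (-7.9,0) [heading=0, draw]
  FD 1.2: (-7.9,0) -> (-6.7,0) [heading=0, draw]
  -- iteration 2/2 --
  BK 7.9: (-6.7,0) -> (-14.6,0) [heading=0, draw]
  FD 1.2: (-14.6,0) -> (-13.4,0) [heading=0, draw]
]
LT 108: heading 0 -> 108
Final: pos=(-13.4,0), heading=108, 4 segment(s) drawn
Segments drawn: 4

Answer: 4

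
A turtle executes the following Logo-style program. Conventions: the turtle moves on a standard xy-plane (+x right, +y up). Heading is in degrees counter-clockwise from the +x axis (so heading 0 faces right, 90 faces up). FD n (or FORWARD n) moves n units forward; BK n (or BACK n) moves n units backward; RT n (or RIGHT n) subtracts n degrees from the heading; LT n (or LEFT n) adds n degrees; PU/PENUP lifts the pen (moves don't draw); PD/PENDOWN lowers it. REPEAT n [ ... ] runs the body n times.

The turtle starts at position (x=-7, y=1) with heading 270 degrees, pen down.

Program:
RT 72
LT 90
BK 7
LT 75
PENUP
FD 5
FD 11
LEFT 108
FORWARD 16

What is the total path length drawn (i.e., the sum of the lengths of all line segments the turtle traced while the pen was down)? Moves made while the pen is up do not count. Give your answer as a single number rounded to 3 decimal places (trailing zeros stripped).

Executing turtle program step by step:
Start: pos=(-7,1), heading=270, pen down
RT 72: heading 270 -> 198
LT 90: heading 198 -> 288
BK 7: (-7,1) -> (-9.163,7.657) [heading=288, draw]
LT 75: heading 288 -> 3
PU: pen up
FD 5: (-9.163,7.657) -> (-4.17,7.919) [heading=3, move]
FD 11: (-4.17,7.919) -> (6.815,8.495) [heading=3, move]
LT 108: heading 3 -> 111
FD 16: (6.815,8.495) -> (1.081,23.432) [heading=111, move]
Final: pos=(1.081,23.432), heading=111, 1 segment(s) drawn

Segment lengths:
  seg 1: (-7,1) -> (-9.163,7.657), length = 7
Total = 7

Answer: 7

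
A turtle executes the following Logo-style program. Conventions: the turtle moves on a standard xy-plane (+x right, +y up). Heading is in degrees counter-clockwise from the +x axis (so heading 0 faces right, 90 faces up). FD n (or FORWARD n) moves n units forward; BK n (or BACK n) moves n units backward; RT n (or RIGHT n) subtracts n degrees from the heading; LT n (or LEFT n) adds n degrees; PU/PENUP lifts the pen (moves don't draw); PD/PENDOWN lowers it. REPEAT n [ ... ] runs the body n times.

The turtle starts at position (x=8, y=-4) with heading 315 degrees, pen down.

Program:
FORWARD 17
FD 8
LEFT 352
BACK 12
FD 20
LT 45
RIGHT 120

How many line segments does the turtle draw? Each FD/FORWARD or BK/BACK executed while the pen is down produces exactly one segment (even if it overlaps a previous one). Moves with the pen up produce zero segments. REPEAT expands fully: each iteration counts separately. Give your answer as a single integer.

Executing turtle program step by step:
Start: pos=(8,-4), heading=315, pen down
FD 17: (8,-4) -> (20.021,-16.021) [heading=315, draw]
FD 8: (20.021,-16.021) -> (25.678,-21.678) [heading=315, draw]
LT 352: heading 315 -> 307
BK 12: (25.678,-21.678) -> (18.456,-12.094) [heading=307, draw]
FD 20: (18.456,-12.094) -> (30.492,-28.067) [heading=307, draw]
LT 45: heading 307 -> 352
RT 120: heading 352 -> 232
Final: pos=(30.492,-28.067), heading=232, 4 segment(s) drawn
Segments drawn: 4

Answer: 4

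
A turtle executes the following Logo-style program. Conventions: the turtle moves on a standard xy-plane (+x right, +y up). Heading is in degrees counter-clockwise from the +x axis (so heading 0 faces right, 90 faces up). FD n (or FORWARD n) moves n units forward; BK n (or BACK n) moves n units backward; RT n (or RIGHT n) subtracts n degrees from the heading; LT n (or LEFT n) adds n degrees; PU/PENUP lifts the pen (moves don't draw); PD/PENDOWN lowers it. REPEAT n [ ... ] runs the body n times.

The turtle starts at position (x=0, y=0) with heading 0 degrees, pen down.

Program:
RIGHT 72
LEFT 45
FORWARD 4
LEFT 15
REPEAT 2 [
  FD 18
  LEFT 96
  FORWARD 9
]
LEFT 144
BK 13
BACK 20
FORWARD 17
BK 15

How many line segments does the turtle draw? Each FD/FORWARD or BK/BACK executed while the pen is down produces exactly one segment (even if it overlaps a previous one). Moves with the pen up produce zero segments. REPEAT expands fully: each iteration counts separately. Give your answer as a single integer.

Answer: 9

Derivation:
Executing turtle program step by step:
Start: pos=(0,0), heading=0, pen down
RT 72: heading 0 -> 288
LT 45: heading 288 -> 333
FD 4: (0,0) -> (3.564,-1.816) [heading=333, draw]
LT 15: heading 333 -> 348
REPEAT 2 [
  -- iteration 1/2 --
  FD 18: (3.564,-1.816) -> (21.171,-5.558) [heading=348, draw]
  LT 96: heading 348 -> 84
  FD 9: (21.171,-5.558) -> (22.111,3.392) [heading=84, draw]
  -- iteration 2/2 --
  FD 18: (22.111,3.392) -> (23.993,21.294) [heading=84, draw]
  LT 96: heading 84 -> 180
  FD 9: (23.993,21.294) -> (14.993,21.294) [heading=180, draw]
]
LT 144: heading 180 -> 324
BK 13: (14.993,21.294) -> (4.476,28.935) [heading=324, draw]
BK 20: (4.476,28.935) -> (-11.705,40.691) [heading=324, draw]
FD 17: (-11.705,40.691) -> (2.049,30.698) [heading=324, draw]
BK 15: (2.049,30.698) -> (-10.087,39.515) [heading=324, draw]
Final: pos=(-10.087,39.515), heading=324, 9 segment(s) drawn
Segments drawn: 9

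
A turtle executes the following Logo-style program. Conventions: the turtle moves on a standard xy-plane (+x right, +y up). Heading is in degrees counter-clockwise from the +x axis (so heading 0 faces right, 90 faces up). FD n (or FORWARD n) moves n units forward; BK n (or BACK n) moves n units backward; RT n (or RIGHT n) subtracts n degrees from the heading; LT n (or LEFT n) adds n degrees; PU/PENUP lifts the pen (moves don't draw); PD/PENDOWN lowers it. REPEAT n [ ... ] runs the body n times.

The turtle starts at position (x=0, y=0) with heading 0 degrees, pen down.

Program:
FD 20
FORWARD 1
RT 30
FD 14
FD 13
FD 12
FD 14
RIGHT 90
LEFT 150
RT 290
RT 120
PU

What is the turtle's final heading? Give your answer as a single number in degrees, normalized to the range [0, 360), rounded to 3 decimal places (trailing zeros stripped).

Answer: 340

Derivation:
Executing turtle program step by step:
Start: pos=(0,0), heading=0, pen down
FD 20: (0,0) -> (20,0) [heading=0, draw]
FD 1: (20,0) -> (21,0) [heading=0, draw]
RT 30: heading 0 -> 330
FD 14: (21,0) -> (33.124,-7) [heading=330, draw]
FD 13: (33.124,-7) -> (44.383,-13.5) [heading=330, draw]
FD 12: (44.383,-13.5) -> (54.775,-19.5) [heading=330, draw]
FD 14: (54.775,-19.5) -> (66.899,-26.5) [heading=330, draw]
RT 90: heading 330 -> 240
LT 150: heading 240 -> 30
RT 290: heading 30 -> 100
RT 120: heading 100 -> 340
PU: pen up
Final: pos=(66.899,-26.5), heading=340, 6 segment(s) drawn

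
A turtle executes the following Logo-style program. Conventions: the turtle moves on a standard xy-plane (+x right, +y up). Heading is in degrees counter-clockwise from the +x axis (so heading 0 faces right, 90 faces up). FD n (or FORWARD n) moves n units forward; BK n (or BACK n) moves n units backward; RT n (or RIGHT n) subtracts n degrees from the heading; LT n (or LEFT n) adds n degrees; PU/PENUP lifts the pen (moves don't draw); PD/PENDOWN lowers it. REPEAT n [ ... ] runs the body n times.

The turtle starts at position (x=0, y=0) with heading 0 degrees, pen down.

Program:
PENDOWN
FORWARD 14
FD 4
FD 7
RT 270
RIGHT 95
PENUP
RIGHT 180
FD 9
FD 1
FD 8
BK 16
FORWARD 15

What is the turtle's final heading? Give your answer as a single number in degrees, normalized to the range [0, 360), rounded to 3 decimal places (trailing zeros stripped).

Executing turtle program step by step:
Start: pos=(0,0), heading=0, pen down
PD: pen down
FD 14: (0,0) -> (14,0) [heading=0, draw]
FD 4: (14,0) -> (18,0) [heading=0, draw]
FD 7: (18,0) -> (25,0) [heading=0, draw]
RT 270: heading 0 -> 90
RT 95: heading 90 -> 355
PU: pen up
RT 180: heading 355 -> 175
FD 9: (25,0) -> (16.034,0.784) [heading=175, move]
FD 1: (16.034,0.784) -> (15.038,0.872) [heading=175, move]
FD 8: (15.038,0.872) -> (7.068,1.569) [heading=175, move]
BK 16: (7.068,1.569) -> (23.008,0.174) [heading=175, move]
FD 15: (23.008,0.174) -> (8.065,1.482) [heading=175, move]
Final: pos=(8.065,1.482), heading=175, 3 segment(s) drawn

Answer: 175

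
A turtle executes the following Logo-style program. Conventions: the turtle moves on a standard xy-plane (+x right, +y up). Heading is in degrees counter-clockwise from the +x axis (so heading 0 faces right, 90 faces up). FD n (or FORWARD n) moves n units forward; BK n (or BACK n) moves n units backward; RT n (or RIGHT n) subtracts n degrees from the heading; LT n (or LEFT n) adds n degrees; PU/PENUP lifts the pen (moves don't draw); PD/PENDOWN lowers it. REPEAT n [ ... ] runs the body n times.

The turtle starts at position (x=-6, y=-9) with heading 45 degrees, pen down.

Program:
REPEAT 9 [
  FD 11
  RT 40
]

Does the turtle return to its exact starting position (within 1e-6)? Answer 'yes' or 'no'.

Executing turtle program step by step:
Start: pos=(-6,-9), heading=45, pen down
REPEAT 9 [
  -- iteration 1/9 --
  FD 11: (-6,-9) -> (1.778,-1.222) [heading=45, draw]
  RT 40: heading 45 -> 5
  -- iteration 2/9 --
  FD 11: (1.778,-1.222) -> (12.736,-0.263) [heading=5, draw]
  RT 40: heading 5 -> 325
  -- iteration 3/9 --
  FD 11: (12.736,-0.263) -> (21.747,-6.572) [heading=325, draw]
  RT 40: heading 325 -> 285
  -- iteration 4/9 --
  FD 11: (21.747,-6.572) -> (24.594,-17.198) [heading=285, draw]
  RT 40: heading 285 -> 245
  -- iteration 5/9 --
  FD 11: (24.594,-17.198) -> (19.945,-27.167) [heading=245, draw]
  RT 40: heading 245 -> 205
  -- iteration 6/9 --
  FD 11: (19.945,-27.167) -> (9.976,-31.816) [heading=205, draw]
  RT 40: heading 205 -> 165
  -- iteration 7/9 --
  FD 11: (9.976,-31.816) -> (-0.649,-28.969) [heading=165, draw]
  RT 40: heading 165 -> 125
  -- iteration 8/9 --
  FD 11: (-0.649,-28.969) -> (-6.959,-19.958) [heading=125, draw]
  RT 40: heading 125 -> 85
  -- iteration 9/9 --
  FD 11: (-6.959,-19.958) -> (-6,-9) [heading=85, draw]
  RT 40: heading 85 -> 45
]
Final: pos=(-6,-9), heading=45, 9 segment(s) drawn

Start position: (-6, -9)
Final position: (-6, -9)
Distance = 0; < 1e-6 -> CLOSED

Answer: yes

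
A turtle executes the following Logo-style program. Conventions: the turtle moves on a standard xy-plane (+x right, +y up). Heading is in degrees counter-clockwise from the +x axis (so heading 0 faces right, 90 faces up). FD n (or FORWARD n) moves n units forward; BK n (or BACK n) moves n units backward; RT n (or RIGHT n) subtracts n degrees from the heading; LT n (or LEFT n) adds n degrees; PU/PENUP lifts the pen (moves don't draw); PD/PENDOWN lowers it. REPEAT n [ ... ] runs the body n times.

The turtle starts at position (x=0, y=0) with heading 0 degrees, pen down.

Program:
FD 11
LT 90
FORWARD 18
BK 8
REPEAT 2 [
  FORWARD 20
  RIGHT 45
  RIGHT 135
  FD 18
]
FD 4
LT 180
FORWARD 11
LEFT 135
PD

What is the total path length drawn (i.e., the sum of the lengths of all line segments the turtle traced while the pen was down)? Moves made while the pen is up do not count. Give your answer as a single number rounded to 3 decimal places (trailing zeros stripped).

Answer: 128

Derivation:
Executing turtle program step by step:
Start: pos=(0,0), heading=0, pen down
FD 11: (0,0) -> (11,0) [heading=0, draw]
LT 90: heading 0 -> 90
FD 18: (11,0) -> (11,18) [heading=90, draw]
BK 8: (11,18) -> (11,10) [heading=90, draw]
REPEAT 2 [
  -- iteration 1/2 --
  FD 20: (11,10) -> (11,30) [heading=90, draw]
  RT 45: heading 90 -> 45
  RT 135: heading 45 -> 270
  FD 18: (11,30) -> (11,12) [heading=270, draw]
  -- iteration 2/2 --
  FD 20: (11,12) -> (11,-8) [heading=270, draw]
  RT 45: heading 270 -> 225
  RT 135: heading 225 -> 90
  FD 18: (11,-8) -> (11,10) [heading=90, draw]
]
FD 4: (11,10) -> (11,14) [heading=90, draw]
LT 180: heading 90 -> 270
FD 11: (11,14) -> (11,3) [heading=270, draw]
LT 135: heading 270 -> 45
PD: pen down
Final: pos=(11,3), heading=45, 9 segment(s) drawn

Segment lengths:
  seg 1: (0,0) -> (11,0), length = 11
  seg 2: (11,0) -> (11,18), length = 18
  seg 3: (11,18) -> (11,10), length = 8
  seg 4: (11,10) -> (11,30), length = 20
  seg 5: (11,30) -> (11,12), length = 18
  seg 6: (11,12) -> (11,-8), length = 20
  seg 7: (11,-8) -> (11,10), length = 18
  seg 8: (11,10) -> (11,14), length = 4
  seg 9: (11,14) -> (11,3), length = 11
Total = 128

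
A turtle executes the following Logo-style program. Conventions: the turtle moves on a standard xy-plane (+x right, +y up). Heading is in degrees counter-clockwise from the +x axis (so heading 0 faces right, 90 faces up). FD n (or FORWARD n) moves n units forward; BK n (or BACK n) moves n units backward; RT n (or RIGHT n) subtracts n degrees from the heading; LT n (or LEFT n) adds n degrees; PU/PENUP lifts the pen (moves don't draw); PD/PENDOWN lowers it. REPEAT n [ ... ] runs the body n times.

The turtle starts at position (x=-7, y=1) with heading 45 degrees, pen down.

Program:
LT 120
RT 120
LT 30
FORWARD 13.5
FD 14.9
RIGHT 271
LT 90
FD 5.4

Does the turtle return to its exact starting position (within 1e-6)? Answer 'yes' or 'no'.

Executing turtle program step by step:
Start: pos=(-7,1), heading=45, pen down
LT 120: heading 45 -> 165
RT 120: heading 165 -> 45
LT 30: heading 45 -> 75
FD 13.5: (-7,1) -> (-3.506,14.04) [heading=75, draw]
FD 14.9: (-3.506,14.04) -> (0.35,28.432) [heading=75, draw]
RT 271: heading 75 -> 164
LT 90: heading 164 -> 254
FD 5.4: (0.35,28.432) -> (-1.138,23.241) [heading=254, draw]
Final: pos=(-1.138,23.241), heading=254, 3 segment(s) drawn

Start position: (-7, 1)
Final position: (-1.138, 23.241)
Distance = 23.001; >= 1e-6 -> NOT closed

Answer: no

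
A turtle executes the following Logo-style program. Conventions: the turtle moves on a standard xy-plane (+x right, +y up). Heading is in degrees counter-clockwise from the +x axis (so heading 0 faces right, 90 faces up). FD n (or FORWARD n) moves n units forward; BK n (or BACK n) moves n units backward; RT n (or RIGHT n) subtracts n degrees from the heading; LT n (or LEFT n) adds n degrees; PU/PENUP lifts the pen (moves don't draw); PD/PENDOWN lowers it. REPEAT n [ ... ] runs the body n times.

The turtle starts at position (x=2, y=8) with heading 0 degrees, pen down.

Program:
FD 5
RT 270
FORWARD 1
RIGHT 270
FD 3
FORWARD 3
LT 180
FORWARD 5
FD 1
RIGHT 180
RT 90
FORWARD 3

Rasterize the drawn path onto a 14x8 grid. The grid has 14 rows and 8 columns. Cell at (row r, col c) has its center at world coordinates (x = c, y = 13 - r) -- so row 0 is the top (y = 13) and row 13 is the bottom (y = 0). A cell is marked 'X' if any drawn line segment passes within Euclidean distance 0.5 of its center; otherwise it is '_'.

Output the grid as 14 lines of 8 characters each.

Segment 0: (2,8) -> (7,8)
Segment 1: (7,8) -> (7,9)
Segment 2: (7,9) -> (4,9)
Segment 3: (4,9) -> (1,9)
Segment 4: (1,9) -> (6,9)
Segment 5: (6,9) -> (7,9)
Segment 6: (7,9) -> (7,12)

Answer: ________
_______X
_______X
_______X
_XXXXXXX
__XXXXXX
________
________
________
________
________
________
________
________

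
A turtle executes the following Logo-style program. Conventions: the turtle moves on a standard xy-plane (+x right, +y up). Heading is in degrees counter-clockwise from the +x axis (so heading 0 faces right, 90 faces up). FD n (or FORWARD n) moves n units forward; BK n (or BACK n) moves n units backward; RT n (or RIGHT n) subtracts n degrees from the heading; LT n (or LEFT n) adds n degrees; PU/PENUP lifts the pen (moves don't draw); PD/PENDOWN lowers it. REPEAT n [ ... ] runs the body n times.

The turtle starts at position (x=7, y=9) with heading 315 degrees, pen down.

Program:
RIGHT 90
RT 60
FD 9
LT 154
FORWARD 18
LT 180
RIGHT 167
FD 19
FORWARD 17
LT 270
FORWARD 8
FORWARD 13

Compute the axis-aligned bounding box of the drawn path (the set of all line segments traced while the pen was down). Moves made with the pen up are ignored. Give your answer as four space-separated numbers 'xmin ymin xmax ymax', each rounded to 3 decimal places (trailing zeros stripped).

Answer: -1.693 -35.923 43.678 11.329

Derivation:
Executing turtle program step by step:
Start: pos=(7,9), heading=315, pen down
RT 90: heading 315 -> 225
RT 60: heading 225 -> 165
FD 9: (7,9) -> (-1.693,11.329) [heading=165, draw]
LT 154: heading 165 -> 319
FD 18: (-1.693,11.329) -> (11.891,-0.48) [heading=319, draw]
LT 180: heading 319 -> 139
RT 167: heading 139 -> 332
FD 19: (11.891,-0.48) -> (28.667,-9.4) [heading=332, draw]
FD 17: (28.667,-9.4) -> (43.678,-17.381) [heading=332, draw]
LT 270: heading 332 -> 242
FD 8: (43.678,-17.381) -> (39.922,-24.444) [heading=242, draw]
FD 13: (39.922,-24.444) -> (33.819,-35.923) [heading=242, draw]
Final: pos=(33.819,-35.923), heading=242, 6 segment(s) drawn

Segment endpoints: x in {-1.693, 7, 11.891, 28.667, 33.819, 39.922, 43.678}, y in {-35.923, -24.444, -17.381, -9.4, -0.48, 9, 11.329}
xmin=-1.693, ymin=-35.923, xmax=43.678, ymax=11.329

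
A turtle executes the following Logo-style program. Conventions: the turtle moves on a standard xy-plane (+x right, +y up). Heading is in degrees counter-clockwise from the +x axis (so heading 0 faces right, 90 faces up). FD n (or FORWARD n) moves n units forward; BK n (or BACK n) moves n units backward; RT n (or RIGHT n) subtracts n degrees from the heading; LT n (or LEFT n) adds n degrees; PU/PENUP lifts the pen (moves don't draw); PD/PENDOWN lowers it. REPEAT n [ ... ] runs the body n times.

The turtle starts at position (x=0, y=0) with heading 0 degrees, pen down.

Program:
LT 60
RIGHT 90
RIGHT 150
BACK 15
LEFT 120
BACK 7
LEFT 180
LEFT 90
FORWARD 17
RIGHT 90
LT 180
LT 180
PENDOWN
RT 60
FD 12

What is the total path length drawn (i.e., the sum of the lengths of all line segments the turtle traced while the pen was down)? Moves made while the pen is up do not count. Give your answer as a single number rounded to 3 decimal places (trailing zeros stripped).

Answer: 51

Derivation:
Executing turtle program step by step:
Start: pos=(0,0), heading=0, pen down
LT 60: heading 0 -> 60
RT 90: heading 60 -> 330
RT 150: heading 330 -> 180
BK 15: (0,0) -> (15,0) [heading=180, draw]
LT 120: heading 180 -> 300
BK 7: (15,0) -> (11.5,6.062) [heading=300, draw]
LT 180: heading 300 -> 120
LT 90: heading 120 -> 210
FD 17: (11.5,6.062) -> (-3.222,-2.438) [heading=210, draw]
RT 90: heading 210 -> 120
LT 180: heading 120 -> 300
LT 180: heading 300 -> 120
PD: pen down
RT 60: heading 120 -> 60
FD 12: (-3.222,-2.438) -> (2.778,7.954) [heading=60, draw]
Final: pos=(2.778,7.954), heading=60, 4 segment(s) drawn

Segment lengths:
  seg 1: (0,0) -> (15,0), length = 15
  seg 2: (15,0) -> (11.5,6.062), length = 7
  seg 3: (11.5,6.062) -> (-3.222,-2.438), length = 17
  seg 4: (-3.222,-2.438) -> (2.778,7.954), length = 12
Total = 51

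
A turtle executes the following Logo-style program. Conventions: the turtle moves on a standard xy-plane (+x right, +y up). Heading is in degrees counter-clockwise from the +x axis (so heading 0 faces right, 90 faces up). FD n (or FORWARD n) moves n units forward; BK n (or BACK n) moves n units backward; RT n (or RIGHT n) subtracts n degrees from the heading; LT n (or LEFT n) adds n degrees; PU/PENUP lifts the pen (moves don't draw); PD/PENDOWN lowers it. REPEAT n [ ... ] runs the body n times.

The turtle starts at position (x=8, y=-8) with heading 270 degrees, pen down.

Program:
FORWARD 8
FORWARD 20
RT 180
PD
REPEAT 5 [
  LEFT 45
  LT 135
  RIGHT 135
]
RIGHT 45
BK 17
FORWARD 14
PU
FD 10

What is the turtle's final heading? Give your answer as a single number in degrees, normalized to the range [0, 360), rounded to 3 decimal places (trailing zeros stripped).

Answer: 270

Derivation:
Executing turtle program step by step:
Start: pos=(8,-8), heading=270, pen down
FD 8: (8,-8) -> (8,-16) [heading=270, draw]
FD 20: (8,-16) -> (8,-36) [heading=270, draw]
RT 180: heading 270 -> 90
PD: pen down
REPEAT 5 [
  -- iteration 1/5 --
  LT 45: heading 90 -> 135
  LT 135: heading 135 -> 270
  RT 135: heading 270 -> 135
  -- iteration 2/5 --
  LT 45: heading 135 -> 180
  LT 135: heading 180 -> 315
  RT 135: heading 315 -> 180
  -- iteration 3/5 --
  LT 45: heading 180 -> 225
  LT 135: heading 225 -> 0
  RT 135: heading 0 -> 225
  -- iteration 4/5 --
  LT 45: heading 225 -> 270
  LT 135: heading 270 -> 45
  RT 135: heading 45 -> 270
  -- iteration 5/5 --
  LT 45: heading 270 -> 315
  LT 135: heading 315 -> 90
  RT 135: heading 90 -> 315
]
RT 45: heading 315 -> 270
BK 17: (8,-36) -> (8,-19) [heading=270, draw]
FD 14: (8,-19) -> (8,-33) [heading=270, draw]
PU: pen up
FD 10: (8,-33) -> (8,-43) [heading=270, move]
Final: pos=(8,-43), heading=270, 4 segment(s) drawn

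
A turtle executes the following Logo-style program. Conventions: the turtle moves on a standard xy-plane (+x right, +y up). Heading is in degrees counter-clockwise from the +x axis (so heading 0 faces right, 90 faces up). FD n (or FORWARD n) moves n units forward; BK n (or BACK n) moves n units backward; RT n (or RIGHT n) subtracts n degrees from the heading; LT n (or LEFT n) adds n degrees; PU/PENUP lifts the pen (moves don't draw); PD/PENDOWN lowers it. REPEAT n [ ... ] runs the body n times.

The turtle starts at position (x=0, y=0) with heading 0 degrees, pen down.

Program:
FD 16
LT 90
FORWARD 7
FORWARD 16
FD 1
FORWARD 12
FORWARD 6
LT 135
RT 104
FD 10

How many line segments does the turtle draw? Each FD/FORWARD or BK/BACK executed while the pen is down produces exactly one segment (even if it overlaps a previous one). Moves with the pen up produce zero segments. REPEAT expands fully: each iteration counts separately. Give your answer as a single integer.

Executing turtle program step by step:
Start: pos=(0,0), heading=0, pen down
FD 16: (0,0) -> (16,0) [heading=0, draw]
LT 90: heading 0 -> 90
FD 7: (16,0) -> (16,7) [heading=90, draw]
FD 16: (16,7) -> (16,23) [heading=90, draw]
FD 1: (16,23) -> (16,24) [heading=90, draw]
FD 12: (16,24) -> (16,36) [heading=90, draw]
FD 6: (16,36) -> (16,42) [heading=90, draw]
LT 135: heading 90 -> 225
RT 104: heading 225 -> 121
FD 10: (16,42) -> (10.85,50.572) [heading=121, draw]
Final: pos=(10.85,50.572), heading=121, 7 segment(s) drawn
Segments drawn: 7

Answer: 7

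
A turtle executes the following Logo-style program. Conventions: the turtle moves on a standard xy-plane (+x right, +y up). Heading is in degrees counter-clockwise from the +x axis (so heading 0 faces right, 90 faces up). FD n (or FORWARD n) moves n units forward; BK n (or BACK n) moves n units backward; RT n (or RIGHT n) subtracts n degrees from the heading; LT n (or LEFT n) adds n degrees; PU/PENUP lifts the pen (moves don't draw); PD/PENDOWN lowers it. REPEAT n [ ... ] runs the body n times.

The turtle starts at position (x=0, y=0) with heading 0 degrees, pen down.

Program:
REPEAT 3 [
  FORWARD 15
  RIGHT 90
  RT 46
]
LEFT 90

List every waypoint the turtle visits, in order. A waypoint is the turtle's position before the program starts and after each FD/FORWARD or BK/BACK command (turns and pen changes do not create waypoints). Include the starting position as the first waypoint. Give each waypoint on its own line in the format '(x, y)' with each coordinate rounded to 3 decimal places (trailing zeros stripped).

Executing turtle program step by step:
Start: pos=(0,0), heading=0, pen down
REPEAT 3 [
  -- iteration 1/3 --
  FD 15: (0,0) -> (15,0) [heading=0, draw]
  RT 90: heading 0 -> 270
  RT 46: heading 270 -> 224
  -- iteration 2/3 --
  FD 15: (15,0) -> (4.21,-10.42) [heading=224, draw]
  RT 90: heading 224 -> 134
  RT 46: heading 134 -> 88
  -- iteration 3/3 --
  FD 15: (4.21,-10.42) -> (4.733,4.571) [heading=88, draw]
  RT 90: heading 88 -> 358
  RT 46: heading 358 -> 312
]
LT 90: heading 312 -> 42
Final: pos=(4.733,4.571), heading=42, 3 segment(s) drawn
Waypoints (4 total):
(0, 0)
(15, 0)
(4.21, -10.42)
(4.733, 4.571)

Answer: (0, 0)
(15, 0)
(4.21, -10.42)
(4.733, 4.571)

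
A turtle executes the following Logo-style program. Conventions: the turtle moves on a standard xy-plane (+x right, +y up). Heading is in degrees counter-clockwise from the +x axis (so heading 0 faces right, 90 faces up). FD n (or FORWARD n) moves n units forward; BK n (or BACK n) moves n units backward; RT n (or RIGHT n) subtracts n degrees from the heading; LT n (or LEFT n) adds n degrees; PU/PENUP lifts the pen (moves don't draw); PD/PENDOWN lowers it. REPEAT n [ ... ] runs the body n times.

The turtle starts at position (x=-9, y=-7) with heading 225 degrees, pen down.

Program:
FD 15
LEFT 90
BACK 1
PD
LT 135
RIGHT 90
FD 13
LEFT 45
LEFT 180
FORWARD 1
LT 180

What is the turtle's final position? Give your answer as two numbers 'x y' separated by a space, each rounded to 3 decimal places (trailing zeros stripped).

Answer: -8.021 -17.607

Derivation:
Executing turtle program step by step:
Start: pos=(-9,-7), heading=225, pen down
FD 15: (-9,-7) -> (-19.607,-17.607) [heading=225, draw]
LT 90: heading 225 -> 315
BK 1: (-19.607,-17.607) -> (-20.314,-16.899) [heading=315, draw]
PD: pen down
LT 135: heading 315 -> 90
RT 90: heading 90 -> 0
FD 13: (-20.314,-16.899) -> (-7.314,-16.899) [heading=0, draw]
LT 45: heading 0 -> 45
LT 180: heading 45 -> 225
FD 1: (-7.314,-16.899) -> (-8.021,-17.607) [heading=225, draw]
LT 180: heading 225 -> 45
Final: pos=(-8.021,-17.607), heading=45, 4 segment(s) drawn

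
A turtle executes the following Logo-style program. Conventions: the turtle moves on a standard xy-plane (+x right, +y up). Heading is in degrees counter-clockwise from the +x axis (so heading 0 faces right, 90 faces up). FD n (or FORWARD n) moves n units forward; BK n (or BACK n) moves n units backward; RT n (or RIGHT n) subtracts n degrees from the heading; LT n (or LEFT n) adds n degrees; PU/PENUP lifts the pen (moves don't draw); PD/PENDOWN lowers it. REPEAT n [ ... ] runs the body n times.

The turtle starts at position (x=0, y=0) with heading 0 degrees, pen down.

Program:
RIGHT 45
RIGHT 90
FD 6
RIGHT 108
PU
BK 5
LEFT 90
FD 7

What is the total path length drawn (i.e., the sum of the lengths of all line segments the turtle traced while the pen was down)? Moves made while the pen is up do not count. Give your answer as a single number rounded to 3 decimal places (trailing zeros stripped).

Answer: 6

Derivation:
Executing turtle program step by step:
Start: pos=(0,0), heading=0, pen down
RT 45: heading 0 -> 315
RT 90: heading 315 -> 225
FD 6: (0,0) -> (-4.243,-4.243) [heading=225, draw]
RT 108: heading 225 -> 117
PU: pen up
BK 5: (-4.243,-4.243) -> (-1.973,-8.698) [heading=117, move]
LT 90: heading 117 -> 207
FD 7: (-1.973,-8.698) -> (-8.21,-11.876) [heading=207, move]
Final: pos=(-8.21,-11.876), heading=207, 1 segment(s) drawn

Segment lengths:
  seg 1: (0,0) -> (-4.243,-4.243), length = 6
Total = 6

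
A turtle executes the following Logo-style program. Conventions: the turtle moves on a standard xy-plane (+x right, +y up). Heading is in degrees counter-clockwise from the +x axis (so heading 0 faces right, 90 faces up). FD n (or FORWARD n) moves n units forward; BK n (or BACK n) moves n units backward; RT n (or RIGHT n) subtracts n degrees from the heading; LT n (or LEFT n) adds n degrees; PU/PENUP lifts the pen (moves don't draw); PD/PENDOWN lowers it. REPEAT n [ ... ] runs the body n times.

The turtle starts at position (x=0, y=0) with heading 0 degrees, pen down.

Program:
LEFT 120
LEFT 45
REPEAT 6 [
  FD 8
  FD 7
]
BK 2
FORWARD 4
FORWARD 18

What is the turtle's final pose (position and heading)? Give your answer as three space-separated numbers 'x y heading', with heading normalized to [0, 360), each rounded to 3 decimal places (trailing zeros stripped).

Answer: -106.252 28.47 165

Derivation:
Executing turtle program step by step:
Start: pos=(0,0), heading=0, pen down
LT 120: heading 0 -> 120
LT 45: heading 120 -> 165
REPEAT 6 [
  -- iteration 1/6 --
  FD 8: (0,0) -> (-7.727,2.071) [heading=165, draw]
  FD 7: (-7.727,2.071) -> (-14.489,3.882) [heading=165, draw]
  -- iteration 2/6 --
  FD 8: (-14.489,3.882) -> (-22.216,5.953) [heading=165, draw]
  FD 7: (-22.216,5.953) -> (-28.978,7.765) [heading=165, draw]
  -- iteration 3/6 --
  FD 8: (-28.978,7.765) -> (-36.705,9.835) [heading=165, draw]
  FD 7: (-36.705,9.835) -> (-43.467,11.647) [heading=165, draw]
  -- iteration 4/6 --
  FD 8: (-43.467,11.647) -> (-51.194,13.717) [heading=165, draw]
  FD 7: (-51.194,13.717) -> (-57.956,15.529) [heading=165, draw]
  -- iteration 5/6 --
  FD 8: (-57.956,15.529) -> (-65.683,17.6) [heading=165, draw]
  FD 7: (-65.683,17.6) -> (-72.444,19.411) [heading=165, draw]
  -- iteration 6/6 --
  FD 8: (-72.444,19.411) -> (-80.172,21.482) [heading=165, draw]
  FD 7: (-80.172,21.482) -> (-86.933,23.294) [heading=165, draw]
]
BK 2: (-86.933,23.294) -> (-85.001,22.776) [heading=165, draw]
FD 4: (-85.001,22.776) -> (-88.865,23.811) [heading=165, draw]
FD 18: (-88.865,23.811) -> (-106.252,28.47) [heading=165, draw]
Final: pos=(-106.252,28.47), heading=165, 15 segment(s) drawn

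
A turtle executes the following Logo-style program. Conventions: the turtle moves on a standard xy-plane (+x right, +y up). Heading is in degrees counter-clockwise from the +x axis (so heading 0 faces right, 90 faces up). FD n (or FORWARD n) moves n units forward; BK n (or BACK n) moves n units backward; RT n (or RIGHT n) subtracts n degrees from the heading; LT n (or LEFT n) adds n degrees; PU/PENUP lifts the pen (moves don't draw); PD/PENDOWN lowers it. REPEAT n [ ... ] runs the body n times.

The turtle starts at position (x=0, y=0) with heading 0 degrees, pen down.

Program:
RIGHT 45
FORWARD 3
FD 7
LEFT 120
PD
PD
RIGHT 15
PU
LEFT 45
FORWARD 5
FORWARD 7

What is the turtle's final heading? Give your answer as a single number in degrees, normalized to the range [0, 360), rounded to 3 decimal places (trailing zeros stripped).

Answer: 105

Derivation:
Executing turtle program step by step:
Start: pos=(0,0), heading=0, pen down
RT 45: heading 0 -> 315
FD 3: (0,0) -> (2.121,-2.121) [heading=315, draw]
FD 7: (2.121,-2.121) -> (7.071,-7.071) [heading=315, draw]
LT 120: heading 315 -> 75
PD: pen down
PD: pen down
RT 15: heading 75 -> 60
PU: pen up
LT 45: heading 60 -> 105
FD 5: (7.071,-7.071) -> (5.777,-2.241) [heading=105, move]
FD 7: (5.777,-2.241) -> (3.965,4.52) [heading=105, move]
Final: pos=(3.965,4.52), heading=105, 2 segment(s) drawn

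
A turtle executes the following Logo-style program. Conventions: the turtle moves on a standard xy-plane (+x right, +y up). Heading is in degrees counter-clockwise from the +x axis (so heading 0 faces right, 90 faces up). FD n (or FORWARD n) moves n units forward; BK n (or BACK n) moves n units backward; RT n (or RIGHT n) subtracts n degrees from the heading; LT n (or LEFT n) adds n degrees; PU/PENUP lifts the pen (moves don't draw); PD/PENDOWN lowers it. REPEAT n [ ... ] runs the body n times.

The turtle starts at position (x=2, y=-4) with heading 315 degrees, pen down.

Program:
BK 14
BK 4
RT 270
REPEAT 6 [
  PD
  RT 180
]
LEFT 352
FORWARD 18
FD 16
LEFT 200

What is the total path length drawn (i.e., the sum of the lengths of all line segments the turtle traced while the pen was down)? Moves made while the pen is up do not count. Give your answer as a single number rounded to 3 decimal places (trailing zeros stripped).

Answer: 52

Derivation:
Executing turtle program step by step:
Start: pos=(2,-4), heading=315, pen down
BK 14: (2,-4) -> (-7.899,5.899) [heading=315, draw]
BK 4: (-7.899,5.899) -> (-10.728,8.728) [heading=315, draw]
RT 270: heading 315 -> 45
REPEAT 6 [
  -- iteration 1/6 --
  PD: pen down
  RT 180: heading 45 -> 225
  -- iteration 2/6 --
  PD: pen down
  RT 180: heading 225 -> 45
  -- iteration 3/6 --
  PD: pen down
  RT 180: heading 45 -> 225
  -- iteration 4/6 --
  PD: pen down
  RT 180: heading 225 -> 45
  -- iteration 5/6 --
  PD: pen down
  RT 180: heading 45 -> 225
  -- iteration 6/6 --
  PD: pen down
  RT 180: heading 225 -> 45
]
LT 352: heading 45 -> 37
FD 18: (-10.728,8.728) -> (3.648,19.561) [heading=37, draw]
FD 16: (3.648,19.561) -> (16.426,29.19) [heading=37, draw]
LT 200: heading 37 -> 237
Final: pos=(16.426,29.19), heading=237, 4 segment(s) drawn

Segment lengths:
  seg 1: (2,-4) -> (-7.899,5.899), length = 14
  seg 2: (-7.899,5.899) -> (-10.728,8.728), length = 4
  seg 3: (-10.728,8.728) -> (3.648,19.561), length = 18
  seg 4: (3.648,19.561) -> (16.426,29.19), length = 16
Total = 52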